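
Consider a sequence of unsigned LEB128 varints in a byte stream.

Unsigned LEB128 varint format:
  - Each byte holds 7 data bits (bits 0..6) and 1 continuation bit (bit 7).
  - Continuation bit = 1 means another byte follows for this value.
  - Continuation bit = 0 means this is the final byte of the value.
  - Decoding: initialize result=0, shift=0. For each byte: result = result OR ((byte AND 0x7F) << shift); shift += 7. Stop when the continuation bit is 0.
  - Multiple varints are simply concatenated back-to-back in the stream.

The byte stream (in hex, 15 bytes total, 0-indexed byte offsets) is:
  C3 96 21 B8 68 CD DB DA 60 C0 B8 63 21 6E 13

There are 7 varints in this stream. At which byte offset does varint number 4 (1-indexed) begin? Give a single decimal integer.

  byte[0]=0xC3 cont=1 payload=0x43=67: acc |= 67<<0 -> acc=67 shift=7
  byte[1]=0x96 cont=1 payload=0x16=22: acc |= 22<<7 -> acc=2883 shift=14
  byte[2]=0x21 cont=0 payload=0x21=33: acc |= 33<<14 -> acc=543555 shift=21 [end]
Varint 1: bytes[0:3] = C3 96 21 -> value 543555 (3 byte(s))
  byte[3]=0xB8 cont=1 payload=0x38=56: acc |= 56<<0 -> acc=56 shift=7
  byte[4]=0x68 cont=0 payload=0x68=104: acc |= 104<<7 -> acc=13368 shift=14 [end]
Varint 2: bytes[3:5] = B8 68 -> value 13368 (2 byte(s))
  byte[5]=0xCD cont=1 payload=0x4D=77: acc |= 77<<0 -> acc=77 shift=7
  byte[6]=0xDB cont=1 payload=0x5B=91: acc |= 91<<7 -> acc=11725 shift=14
  byte[7]=0xDA cont=1 payload=0x5A=90: acc |= 90<<14 -> acc=1486285 shift=21
  byte[8]=0x60 cont=0 payload=0x60=96: acc |= 96<<21 -> acc=202812877 shift=28 [end]
Varint 3: bytes[5:9] = CD DB DA 60 -> value 202812877 (4 byte(s))
  byte[9]=0xC0 cont=1 payload=0x40=64: acc |= 64<<0 -> acc=64 shift=7
  byte[10]=0xB8 cont=1 payload=0x38=56: acc |= 56<<7 -> acc=7232 shift=14
  byte[11]=0x63 cont=0 payload=0x63=99: acc |= 99<<14 -> acc=1629248 shift=21 [end]
Varint 4: bytes[9:12] = C0 B8 63 -> value 1629248 (3 byte(s))
  byte[12]=0x21 cont=0 payload=0x21=33: acc |= 33<<0 -> acc=33 shift=7 [end]
Varint 5: bytes[12:13] = 21 -> value 33 (1 byte(s))
  byte[13]=0x6E cont=0 payload=0x6E=110: acc |= 110<<0 -> acc=110 shift=7 [end]
Varint 6: bytes[13:14] = 6E -> value 110 (1 byte(s))
  byte[14]=0x13 cont=0 payload=0x13=19: acc |= 19<<0 -> acc=19 shift=7 [end]
Varint 7: bytes[14:15] = 13 -> value 19 (1 byte(s))

Answer: 9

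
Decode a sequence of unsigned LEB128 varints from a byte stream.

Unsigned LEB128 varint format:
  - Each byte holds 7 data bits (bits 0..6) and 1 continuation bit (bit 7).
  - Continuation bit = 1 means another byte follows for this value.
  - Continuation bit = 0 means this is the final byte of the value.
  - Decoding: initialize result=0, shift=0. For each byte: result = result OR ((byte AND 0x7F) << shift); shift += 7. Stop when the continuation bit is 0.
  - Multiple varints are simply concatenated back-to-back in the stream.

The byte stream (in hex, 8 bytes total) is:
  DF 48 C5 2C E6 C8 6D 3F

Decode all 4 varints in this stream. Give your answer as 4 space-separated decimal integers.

Answer: 9311 5701 1795174 63

Derivation:
  byte[0]=0xDF cont=1 payload=0x5F=95: acc |= 95<<0 -> acc=95 shift=7
  byte[1]=0x48 cont=0 payload=0x48=72: acc |= 72<<7 -> acc=9311 shift=14 [end]
Varint 1: bytes[0:2] = DF 48 -> value 9311 (2 byte(s))
  byte[2]=0xC5 cont=1 payload=0x45=69: acc |= 69<<0 -> acc=69 shift=7
  byte[3]=0x2C cont=0 payload=0x2C=44: acc |= 44<<7 -> acc=5701 shift=14 [end]
Varint 2: bytes[2:4] = C5 2C -> value 5701 (2 byte(s))
  byte[4]=0xE6 cont=1 payload=0x66=102: acc |= 102<<0 -> acc=102 shift=7
  byte[5]=0xC8 cont=1 payload=0x48=72: acc |= 72<<7 -> acc=9318 shift=14
  byte[6]=0x6D cont=0 payload=0x6D=109: acc |= 109<<14 -> acc=1795174 shift=21 [end]
Varint 3: bytes[4:7] = E6 C8 6D -> value 1795174 (3 byte(s))
  byte[7]=0x3F cont=0 payload=0x3F=63: acc |= 63<<0 -> acc=63 shift=7 [end]
Varint 4: bytes[7:8] = 3F -> value 63 (1 byte(s))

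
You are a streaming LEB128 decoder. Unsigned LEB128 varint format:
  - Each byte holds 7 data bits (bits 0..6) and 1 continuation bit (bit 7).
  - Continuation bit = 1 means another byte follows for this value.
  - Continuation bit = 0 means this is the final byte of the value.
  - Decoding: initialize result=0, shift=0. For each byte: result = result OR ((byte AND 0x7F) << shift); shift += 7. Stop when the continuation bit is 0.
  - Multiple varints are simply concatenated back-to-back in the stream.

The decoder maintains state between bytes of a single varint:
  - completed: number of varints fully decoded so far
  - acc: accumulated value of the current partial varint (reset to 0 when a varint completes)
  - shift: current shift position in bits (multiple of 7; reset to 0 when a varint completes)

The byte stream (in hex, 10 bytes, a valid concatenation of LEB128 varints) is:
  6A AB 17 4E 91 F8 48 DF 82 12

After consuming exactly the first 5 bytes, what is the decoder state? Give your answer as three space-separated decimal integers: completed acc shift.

Answer: 3 17 7

Derivation:
byte[0]=0x6A cont=0 payload=0x6A: varint #1 complete (value=106); reset -> completed=1 acc=0 shift=0
byte[1]=0xAB cont=1 payload=0x2B: acc |= 43<<0 -> completed=1 acc=43 shift=7
byte[2]=0x17 cont=0 payload=0x17: varint #2 complete (value=2987); reset -> completed=2 acc=0 shift=0
byte[3]=0x4E cont=0 payload=0x4E: varint #3 complete (value=78); reset -> completed=3 acc=0 shift=0
byte[4]=0x91 cont=1 payload=0x11: acc |= 17<<0 -> completed=3 acc=17 shift=7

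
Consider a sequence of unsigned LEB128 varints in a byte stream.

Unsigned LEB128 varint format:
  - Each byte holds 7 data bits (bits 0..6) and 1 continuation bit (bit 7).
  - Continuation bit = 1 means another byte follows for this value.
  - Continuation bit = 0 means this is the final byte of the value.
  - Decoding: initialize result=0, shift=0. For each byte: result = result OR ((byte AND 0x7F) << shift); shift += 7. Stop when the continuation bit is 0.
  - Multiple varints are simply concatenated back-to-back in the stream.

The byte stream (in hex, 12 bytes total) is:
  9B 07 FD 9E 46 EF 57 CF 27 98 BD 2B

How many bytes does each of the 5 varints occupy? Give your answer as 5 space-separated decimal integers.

Answer: 2 3 2 2 3

Derivation:
  byte[0]=0x9B cont=1 payload=0x1B=27: acc |= 27<<0 -> acc=27 shift=7
  byte[1]=0x07 cont=0 payload=0x07=7: acc |= 7<<7 -> acc=923 shift=14 [end]
Varint 1: bytes[0:2] = 9B 07 -> value 923 (2 byte(s))
  byte[2]=0xFD cont=1 payload=0x7D=125: acc |= 125<<0 -> acc=125 shift=7
  byte[3]=0x9E cont=1 payload=0x1E=30: acc |= 30<<7 -> acc=3965 shift=14
  byte[4]=0x46 cont=0 payload=0x46=70: acc |= 70<<14 -> acc=1150845 shift=21 [end]
Varint 2: bytes[2:5] = FD 9E 46 -> value 1150845 (3 byte(s))
  byte[5]=0xEF cont=1 payload=0x6F=111: acc |= 111<<0 -> acc=111 shift=7
  byte[6]=0x57 cont=0 payload=0x57=87: acc |= 87<<7 -> acc=11247 shift=14 [end]
Varint 3: bytes[5:7] = EF 57 -> value 11247 (2 byte(s))
  byte[7]=0xCF cont=1 payload=0x4F=79: acc |= 79<<0 -> acc=79 shift=7
  byte[8]=0x27 cont=0 payload=0x27=39: acc |= 39<<7 -> acc=5071 shift=14 [end]
Varint 4: bytes[7:9] = CF 27 -> value 5071 (2 byte(s))
  byte[9]=0x98 cont=1 payload=0x18=24: acc |= 24<<0 -> acc=24 shift=7
  byte[10]=0xBD cont=1 payload=0x3D=61: acc |= 61<<7 -> acc=7832 shift=14
  byte[11]=0x2B cont=0 payload=0x2B=43: acc |= 43<<14 -> acc=712344 shift=21 [end]
Varint 5: bytes[9:12] = 98 BD 2B -> value 712344 (3 byte(s))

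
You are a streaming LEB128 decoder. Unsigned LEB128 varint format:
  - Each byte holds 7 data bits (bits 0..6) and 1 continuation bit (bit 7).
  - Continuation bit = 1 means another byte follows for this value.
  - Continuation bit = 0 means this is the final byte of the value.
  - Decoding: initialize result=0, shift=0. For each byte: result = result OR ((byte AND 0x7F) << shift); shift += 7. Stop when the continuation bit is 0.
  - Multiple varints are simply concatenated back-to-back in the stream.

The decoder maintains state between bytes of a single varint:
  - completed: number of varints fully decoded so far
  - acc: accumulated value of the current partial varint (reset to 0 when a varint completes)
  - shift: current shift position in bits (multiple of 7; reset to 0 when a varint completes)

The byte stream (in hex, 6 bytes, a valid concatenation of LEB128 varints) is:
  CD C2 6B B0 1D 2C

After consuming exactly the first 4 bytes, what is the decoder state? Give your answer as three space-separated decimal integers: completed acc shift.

byte[0]=0xCD cont=1 payload=0x4D: acc |= 77<<0 -> completed=0 acc=77 shift=7
byte[1]=0xC2 cont=1 payload=0x42: acc |= 66<<7 -> completed=0 acc=8525 shift=14
byte[2]=0x6B cont=0 payload=0x6B: varint #1 complete (value=1761613); reset -> completed=1 acc=0 shift=0
byte[3]=0xB0 cont=1 payload=0x30: acc |= 48<<0 -> completed=1 acc=48 shift=7

Answer: 1 48 7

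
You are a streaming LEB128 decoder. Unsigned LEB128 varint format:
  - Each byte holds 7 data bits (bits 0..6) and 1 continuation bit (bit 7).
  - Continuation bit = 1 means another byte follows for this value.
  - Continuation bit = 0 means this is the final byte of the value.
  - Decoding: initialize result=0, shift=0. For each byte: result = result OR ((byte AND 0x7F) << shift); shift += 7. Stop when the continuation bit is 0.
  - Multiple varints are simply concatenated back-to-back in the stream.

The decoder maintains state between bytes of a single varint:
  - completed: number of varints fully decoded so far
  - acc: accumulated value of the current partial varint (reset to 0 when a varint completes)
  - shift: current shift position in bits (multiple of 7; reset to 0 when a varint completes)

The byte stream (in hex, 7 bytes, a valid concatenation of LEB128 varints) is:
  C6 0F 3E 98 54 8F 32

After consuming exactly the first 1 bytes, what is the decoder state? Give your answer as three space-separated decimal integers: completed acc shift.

Answer: 0 70 7

Derivation:
byte[0]=0xC6 cont=1 payload=0x46: acc |= 70<<0 -> completed=0 acc=70 shift=7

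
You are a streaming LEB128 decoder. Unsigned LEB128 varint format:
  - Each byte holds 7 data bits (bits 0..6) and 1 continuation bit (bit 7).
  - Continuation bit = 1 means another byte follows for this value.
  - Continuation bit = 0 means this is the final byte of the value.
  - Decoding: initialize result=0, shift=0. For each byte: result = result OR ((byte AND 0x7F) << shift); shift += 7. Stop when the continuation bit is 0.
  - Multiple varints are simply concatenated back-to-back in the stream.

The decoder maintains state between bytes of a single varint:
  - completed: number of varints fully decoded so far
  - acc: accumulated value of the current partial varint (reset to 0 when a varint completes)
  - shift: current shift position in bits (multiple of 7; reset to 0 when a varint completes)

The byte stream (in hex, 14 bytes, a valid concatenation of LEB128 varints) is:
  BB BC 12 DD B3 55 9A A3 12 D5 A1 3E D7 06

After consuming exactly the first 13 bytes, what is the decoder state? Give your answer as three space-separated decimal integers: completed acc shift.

Answer: 4 87 7

Derivation:
byte[0]=0xBB cont=1 payload=0x3B: acc |= 59<<0 -> completed=0 acc=59 shift=7
byte[1]=0xBC cont=1 payload=0x3C: acc |= 60<<7 -> completed=0 acc=7739 shift=14
byte[2]=0x12 cont=0 payload=0x12: varint #1 complete (value=302651); reset -> completed=1 acc=0 shift=0
byte[3]=0xDD cont=1 payload=0x5D: acc |= 93<<0 -> completed=1 acc=93 shift=7
byte[4]=0xB3 cont=1 payload=0x33: acc |= 51<<7 -> completed=1 acc=6621 shift=14
byte[5]=0x55 cont=0 payload=0x55: varint #2 complete (value=1399261); reset -> completed=2 acc=0 shift=0
byte[6]=0x9A cont=1 payload=0x1A: acc |= 26<<0 -> completed=2 acc=26 shift=7
byte[7]=0xA3 cont=1 payload=0x23: acc |= 35<<7 -> completed=2 acc=4506 shift=14
byte[8]=0x12 cont=0 payload=0x12: varint #3 complete (value=299418); reset -> completed=3 acc=0 shift=0
byte[9]=0xD5 cont=1 payload=0x55: acc |= 85<<0 -> completed=3 acc=85 shift=7
byte[10]=0xA1 cont=1 payload=0x21: acc |= 33<<7 -> completed=3 acc=4309 shift=14
byte[11]=0x3E cont=0 payload=0x3E: varint #4 complete (value=1020117); reset -> completed=4 acc=0 shift=0
byte[12]=0xD7 cont=1 payload=0x57: acc |= 87<<0 -> completed=4 acc=87 shift=7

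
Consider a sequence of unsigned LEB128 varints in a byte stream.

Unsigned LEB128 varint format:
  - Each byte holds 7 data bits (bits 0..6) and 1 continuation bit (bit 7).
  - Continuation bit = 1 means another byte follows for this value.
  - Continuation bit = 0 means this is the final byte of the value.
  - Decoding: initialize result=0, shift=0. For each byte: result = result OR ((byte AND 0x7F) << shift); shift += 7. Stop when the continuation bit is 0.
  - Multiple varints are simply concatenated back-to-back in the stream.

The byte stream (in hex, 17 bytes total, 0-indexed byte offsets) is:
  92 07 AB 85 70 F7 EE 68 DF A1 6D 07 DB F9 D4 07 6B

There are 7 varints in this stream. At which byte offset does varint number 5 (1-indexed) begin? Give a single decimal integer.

  byte[0]=0x92 cont=1 payload=0x12=18: acc |= 18<<0 -> acc=18 shift=7
  byte[1]=0x07 cont=0 payload=0x07=7: acc |= 7<<7 -> acc=914 shift=14 [end]
Varint 1: bytes[0:2] = 92 07 -> value 914 (2 byte(s))
  byte[2]=0xAB cont=1 payload=0x2B=43: acc |= 43<<0 -> acc=43 shift=7
  byte[3]=0x85 cont=1 payload=0x05=5: acc |= 5<<7 -> acc=683 shift=14
  byte[4]=0x70 cont=0 payload=0x70=112: acc |= 112<<14 -> acc=1835691 shift=21 [end]
Varint 2: bytes[2:5] = AB 85 70 -> value 1835691 (3 byte(s))
  byte[5]=0xF7 cont=1 payload=0x77=119: acc |= 119<<0 -> acc=119 shift=7
  byte[6]=0xEE cont=1 payload=0x6E=110: acc |= 110<<7 -> acc=14199 shift=14
  byte[7]=0x68 cont=0 payload=0x68=104: acc |= 104<<14 -> acc=1718135 shift=21 [end]
Varint 3: bytes[5:8] = F7 EE 68 -> value 1718135 (3 byte(s))
  byte[8]=0xDF cont=1 payload=0x5F=95: acc |= 95<<0 -> acc=95 shift=7
  byte[9]=0xA1 cont=1 payload=0x21=33: acc |= 33<<7 -> acc=4319 shift=14
  byte[10]=0x6D cont=0 payload=0x6D=109: acc |= 109<<14 -> acc=1790175 shift=21 [end]
Varint 4: bytes[8:11] = DF A1 6D -> value 1790175 (3 byte(s))
  byte[11]=0x07 cont=0 payload=0x07=7: acc |= 7<<0 -> acc=7 shift=7 [end]
Varint 5: bytes[11:12] = 07 -> value 7 (1 byte(s))
  byte[12]=0xDB cont=1 payload=0x5B=91: acc |= 91<<0 -> acc=91 shift=7
  byte[13]=0xF9 cont=1 payload=0x79=121: acc |= 121<<7 -> acc=15579 shift=14
  byte[14]=0xD4 cont=1 payload=0x54=84: acc |= 84<<14 -> acc=1391835 shift=21
  byte[15]=0x07 cont=0 payload=0x07=7: acc |= 7<<21 -> acc=16071899 shift=28 [end]
Varint 6: bytes[12:16] = DB F9 D4 07 -> value 16071899 (4 byte(s))
  byte[16]=0x6B cont=0 payload=0x6B=107: acc |= 107<<0 -> acc=107 shift=7 [end]
Varint 7: bytes[16:17] = 6B -> value 107 (1 byte(s))

Answer: 11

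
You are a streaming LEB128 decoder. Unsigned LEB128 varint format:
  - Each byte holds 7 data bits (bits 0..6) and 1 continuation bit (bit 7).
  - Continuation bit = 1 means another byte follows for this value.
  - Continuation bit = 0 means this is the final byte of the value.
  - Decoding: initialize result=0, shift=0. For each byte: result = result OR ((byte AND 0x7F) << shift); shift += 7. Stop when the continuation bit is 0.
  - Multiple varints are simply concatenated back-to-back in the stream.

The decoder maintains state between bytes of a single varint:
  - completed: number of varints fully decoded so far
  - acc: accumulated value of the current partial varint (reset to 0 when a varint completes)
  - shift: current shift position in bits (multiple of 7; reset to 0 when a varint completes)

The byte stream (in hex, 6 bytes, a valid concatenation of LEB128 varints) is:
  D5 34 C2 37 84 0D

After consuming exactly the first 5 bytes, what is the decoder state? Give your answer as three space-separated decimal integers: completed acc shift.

byte[0]=0xD5 cont=1 payload=0x55: acc |= 85<<0 -> completed=0 acc=85 shift=7
byte[1]=0x34 cont=0 payload=0x34: varint #1 complete (value=6741); reset -> completed=1 acc=0 shift=0
byte[2]=0xC2 cont=1 payload=0x42: acc |= 66<<0 -> completed=1 acc=66 shift=7
byte[3]=0x37 cont=0 payload=0x37: varint #2 complete (value=7106); reset -> completed=2 acc=0 shift=0
byte[4]=0x84 cont=1 payload=0x04: acc |= 4<<0 -> completed=2 acc=4 shift=7

Answer: 2 4 7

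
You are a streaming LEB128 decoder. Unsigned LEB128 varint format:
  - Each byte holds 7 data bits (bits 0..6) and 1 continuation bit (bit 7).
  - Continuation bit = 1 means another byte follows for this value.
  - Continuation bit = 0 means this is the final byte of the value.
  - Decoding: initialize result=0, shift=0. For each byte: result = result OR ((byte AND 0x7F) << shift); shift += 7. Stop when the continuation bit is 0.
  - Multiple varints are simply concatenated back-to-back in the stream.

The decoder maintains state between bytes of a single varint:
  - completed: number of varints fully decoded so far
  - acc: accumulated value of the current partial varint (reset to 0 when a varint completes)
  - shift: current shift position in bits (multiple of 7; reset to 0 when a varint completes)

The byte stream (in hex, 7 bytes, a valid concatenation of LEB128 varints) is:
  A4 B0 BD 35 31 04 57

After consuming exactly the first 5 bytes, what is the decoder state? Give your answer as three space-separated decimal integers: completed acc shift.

Answer: 2 0 0

Derivation:
byte[0]=0xA4 cont=1 payload=0x24: acc |= 36<<0 -> completed=0 acc=36 shift=7
byte[1]=0xB0 cont=1 payload=0x30: acc |= 48<<7 -> completed=0 acc=6180 shift=14
byte[2]=0xBD cont=1 payload=0x3D: acc |= 61<<14 -> completed=0 acc=1005604 shift=21
byte[3]=0x35 cont=0 payload=0x35: varint #1 complete (value=112154660); reset -> completed=1 acc=0 shift=0
byte[4]=0x31 cont=0 payload=0x31: varint #2 complete (value=49); reset -> completed=2 acc=0 shift=0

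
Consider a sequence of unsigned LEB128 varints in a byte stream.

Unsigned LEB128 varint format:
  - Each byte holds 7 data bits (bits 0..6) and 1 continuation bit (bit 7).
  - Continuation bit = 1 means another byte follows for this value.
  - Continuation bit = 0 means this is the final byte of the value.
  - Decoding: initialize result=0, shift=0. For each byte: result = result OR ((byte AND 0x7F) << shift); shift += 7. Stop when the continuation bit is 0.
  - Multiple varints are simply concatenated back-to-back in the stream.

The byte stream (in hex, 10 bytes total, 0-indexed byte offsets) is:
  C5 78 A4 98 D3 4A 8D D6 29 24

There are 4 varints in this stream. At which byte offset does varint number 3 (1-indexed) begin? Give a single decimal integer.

  byte[0]=0xC5 cont=1 payload=0x45=69: acc |= 69<<0 -> acc=69 shift=7
  byte[1]=0x78 cont=0 payload=0x78=120: acc |= 120<<7 -> acc=15429 shift=14 [end]
Varint 1: bytes[0:2] = C5 78 -> value 15429 (2 byte(s))
  byte[2]=0xA4 cont=1 payload=0x24=36: acc |= 36<<0 -> acc=36 shift=7
  byte[3]=0x98 cont=1 payload=0x18=24: acc |= 24<<7 -> acc=3108 shift=14
  byte[4]=0xD3 cont=1 payload=0x53=83: acc |= 83<<14 -> acc=1362980 shift=21
  byte[5]=0x4A cont=0 payload=0x4A=74: acc |= 74<<21 -> acc=156552228 shift=28 [end]
Varint 2: bytes[2:6] = A4 98 D3 4A -> value 156552228 (4 byte(s))
  byte[6]=0x8D cont=1 payload=0x0D=13: acc |= 13<<0 -> acc=13 shift=7
  byte[7]=0xD6 cont=1 payload=0x56=86: acc |= 86<<7 -> acc=11021 shift=14
  byte[8]=0x29 cont=0 payload=0x29=41: acc |= 41<<14 -> acc=682765 shift=21 [end]
Varint 3: bytes[6:9] = 8D D6 29 -> value 682765 (3 byte(s))
  byte[9]=0x24 cont=0 payload=0x24=36: acc |= 36<<0 -> acc=36 shift=7 [end]
Varint 4: bytes[9:10] = 24 -> value 36 (1 byte(s))

Answer: 6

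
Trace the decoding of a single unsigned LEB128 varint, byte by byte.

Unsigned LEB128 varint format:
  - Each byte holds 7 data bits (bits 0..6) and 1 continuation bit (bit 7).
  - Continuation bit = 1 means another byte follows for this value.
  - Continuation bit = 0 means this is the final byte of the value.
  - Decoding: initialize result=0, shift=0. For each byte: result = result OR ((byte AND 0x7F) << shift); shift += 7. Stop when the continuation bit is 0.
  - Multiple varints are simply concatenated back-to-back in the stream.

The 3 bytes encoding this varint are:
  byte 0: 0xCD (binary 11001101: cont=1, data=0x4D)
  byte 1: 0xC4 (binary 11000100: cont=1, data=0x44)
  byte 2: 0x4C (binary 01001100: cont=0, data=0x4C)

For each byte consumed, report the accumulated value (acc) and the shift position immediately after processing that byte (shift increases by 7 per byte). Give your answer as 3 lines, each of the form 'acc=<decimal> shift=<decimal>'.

byte 0=0xCD: payload=0x4D=77, contrib = 77<<0 = 77; acc -> 77, shift -> 7
byte 1=0xC4: payload=0x44=68, contrib = 68<<7 = 8704; acc -> 8781, shift -> 14
byte 2=0x4C: payload=0x4C=76, contrib = 76<<14 = 1245184; acc -> 1253965, shift -> 21

Answer: acc=77 shift=7
acc=8781 shift=14
acc=1253965 shift=21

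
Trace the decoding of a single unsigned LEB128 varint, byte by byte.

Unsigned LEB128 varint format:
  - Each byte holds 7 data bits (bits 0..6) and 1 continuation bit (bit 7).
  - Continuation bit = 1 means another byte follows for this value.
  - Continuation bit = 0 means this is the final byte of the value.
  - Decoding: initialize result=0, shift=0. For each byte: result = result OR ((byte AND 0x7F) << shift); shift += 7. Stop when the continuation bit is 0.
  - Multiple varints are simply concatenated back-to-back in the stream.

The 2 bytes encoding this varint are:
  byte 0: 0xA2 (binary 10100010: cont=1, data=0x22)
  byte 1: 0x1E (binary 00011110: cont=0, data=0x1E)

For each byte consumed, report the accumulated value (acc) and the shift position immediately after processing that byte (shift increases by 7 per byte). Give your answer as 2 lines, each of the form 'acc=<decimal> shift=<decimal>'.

byte 0=0xA2: payload=0x22=34, contrib = 34<<0 = 34; acc -> 34, shift -> 7
byte 1=0x1E: payload=0x1E=30, contrib = 30<<7 = 3840; acc -> 3874, shift -> 14

Answer: acc=34 shift=7
acc=3874 shift=14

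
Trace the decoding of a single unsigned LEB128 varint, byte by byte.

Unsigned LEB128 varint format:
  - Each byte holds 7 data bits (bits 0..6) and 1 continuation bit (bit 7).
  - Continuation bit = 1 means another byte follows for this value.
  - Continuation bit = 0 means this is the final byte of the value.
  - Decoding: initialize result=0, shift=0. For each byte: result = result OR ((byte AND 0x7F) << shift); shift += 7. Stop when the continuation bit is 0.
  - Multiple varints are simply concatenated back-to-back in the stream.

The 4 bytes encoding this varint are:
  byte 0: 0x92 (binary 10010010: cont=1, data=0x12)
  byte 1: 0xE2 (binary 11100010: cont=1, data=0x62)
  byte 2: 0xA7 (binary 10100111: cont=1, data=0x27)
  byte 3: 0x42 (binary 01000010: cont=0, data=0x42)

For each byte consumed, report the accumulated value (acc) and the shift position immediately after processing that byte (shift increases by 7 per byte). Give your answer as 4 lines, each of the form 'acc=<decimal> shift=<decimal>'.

Answer: acc=18 shift=7
acc=12562 shift=14
acc=651538 shift=21
acc=139063570 shift=28

Derivation:
byte 0=0x92: payload=0x12=18, contrib = 18<<0 = 18; acc -> 18, shift -> 7
byte 1=0xE2: payload=0x62=98, contrib = 98<<7 = 12544; acc -> 12562, shift -> 14
byte 2=0xA7: payload=0x27=39, contrib = 39<<14 = 638976; acc -> 651538, shift -> 21
byte 3=0x42: payload=0x42=66, contrib = 66<<21 = 138412032; acc -> 139063570, shift -> 28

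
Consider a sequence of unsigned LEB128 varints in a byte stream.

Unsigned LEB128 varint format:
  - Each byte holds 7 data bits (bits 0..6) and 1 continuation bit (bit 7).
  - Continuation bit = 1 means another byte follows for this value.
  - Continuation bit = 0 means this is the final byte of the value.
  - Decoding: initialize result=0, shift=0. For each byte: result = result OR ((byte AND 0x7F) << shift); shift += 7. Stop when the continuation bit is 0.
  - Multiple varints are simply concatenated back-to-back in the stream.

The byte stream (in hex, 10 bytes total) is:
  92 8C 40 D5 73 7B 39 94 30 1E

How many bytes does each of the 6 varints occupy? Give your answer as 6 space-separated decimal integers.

Answer: 3 2 1 1 2 1

Derivation:
  byte[0]=0x92 cont=1 payload=0x12=18: acc |= 18<<0 -> acc=18 shift=7
  byte[1]=0x8C cont=1 payload=0x0C=12: acc |= 12<<7 -> acc=1554 shift=14
  byte[2]=0x40 cont=0 payload=0x40=64: acc |= 64<<14 -> acc=1050130 shift=21 [end]
Varint 1: bytes[0:3] = 92 8C 40 -> value 1050130 (3 byte(s))
  byte[3]=0xD5 cont=1 payload=0x55=85: acc |= 85<<0 -> acc=85 shift=7
  byte[4]=0x73 cont=0 payload=0x73=115: acc |= 115<<7 -> acc=14805 shift=14 [end]
Varint 2: bytes[3:5] = D5 73 -> value 14805 (2 byte(s))
  byte[5]=0x7B cont=0 payload=0x7B=123: acc |= 123<<0 -> acc=123 shift=7 [end]
Varint 3: bytes[5:6] = 7B -> value 123 (1 byte(s))
  byte[6]=0x39 cont=0 payload=0x39=57: acc |= 57<<0 -> acc=57 shift=7 [end]
Varint 4: bytes[6:7] = 39 -> value 57 (1 byte(s))
  byte[7]=0x94 cont=1 payload=0x14=20: acc |= 20<<0 -> acc=20 shift=7
  byte[8]=0x30 cont=0 payload=0x30=48: acc |= 48<<7 -> acc=6164 shift=14 [end]
Varint 5: bytes[7:9] = 94 30 -> value 6164 (2 byte(s))
  byte[9]=0x1E cont=0 payload=0x1E=30: acc |= 30<<0 -> acc=30 shift=7 [end]
Varint 6: bytes[9:10] = 1E -> value 30 (1 byte(s))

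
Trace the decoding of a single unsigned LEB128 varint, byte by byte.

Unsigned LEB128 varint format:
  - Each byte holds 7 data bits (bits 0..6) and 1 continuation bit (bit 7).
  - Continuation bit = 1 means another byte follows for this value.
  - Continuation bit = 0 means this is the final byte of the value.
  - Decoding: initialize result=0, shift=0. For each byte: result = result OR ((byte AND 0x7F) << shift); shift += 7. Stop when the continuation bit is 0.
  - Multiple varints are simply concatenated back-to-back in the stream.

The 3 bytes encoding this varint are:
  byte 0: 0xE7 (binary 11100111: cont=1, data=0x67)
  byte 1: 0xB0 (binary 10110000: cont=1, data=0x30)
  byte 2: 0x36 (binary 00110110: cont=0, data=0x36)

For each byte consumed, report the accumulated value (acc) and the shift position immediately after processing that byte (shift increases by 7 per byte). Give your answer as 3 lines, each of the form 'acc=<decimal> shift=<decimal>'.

byte 0=0xE7: payload=0x67=103, contrib = 103<<0 = 103; acc -> 103, shift -> 7
byte 1=0xB0: payload=0x30=48, contrib = 48<<7 = 6144; acc -> 6247, shift -> 14
byte 2=0x36: payload=0x36=54, contrib = 54<<14 = 884736; acc -> 890983, shift -> 21

Answer: acc=103 shift=7
acc=6247 shift=14
acc=890983 shift=21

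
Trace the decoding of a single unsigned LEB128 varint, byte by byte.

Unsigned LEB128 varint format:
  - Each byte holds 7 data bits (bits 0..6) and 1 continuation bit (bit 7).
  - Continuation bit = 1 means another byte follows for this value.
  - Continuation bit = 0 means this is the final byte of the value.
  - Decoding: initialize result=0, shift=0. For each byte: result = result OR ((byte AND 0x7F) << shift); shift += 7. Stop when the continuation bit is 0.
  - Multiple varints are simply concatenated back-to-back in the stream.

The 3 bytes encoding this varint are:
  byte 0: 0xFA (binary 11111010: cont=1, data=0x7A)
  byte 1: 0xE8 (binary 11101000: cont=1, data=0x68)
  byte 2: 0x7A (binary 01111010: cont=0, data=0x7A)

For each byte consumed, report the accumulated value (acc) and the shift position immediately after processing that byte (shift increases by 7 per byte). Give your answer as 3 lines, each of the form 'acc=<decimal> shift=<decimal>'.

byte 0=0xFA: payload=0x7A=122, contrib = 122<<0 = 122; acc -> 122, shift -> 7
byte 1=0xE8: payload=0x68=104, contrib = 104<<7 = 13312; acc -> 13434, shift -> 14
byte 2=0x7A: payload=0x7A=122, contrib = 122<<14 = 1998848; acc -> 2012282, shift -> 21

Answer: acc=122 shift=7
acc=13434 shift=14
acc=2012282 shift=21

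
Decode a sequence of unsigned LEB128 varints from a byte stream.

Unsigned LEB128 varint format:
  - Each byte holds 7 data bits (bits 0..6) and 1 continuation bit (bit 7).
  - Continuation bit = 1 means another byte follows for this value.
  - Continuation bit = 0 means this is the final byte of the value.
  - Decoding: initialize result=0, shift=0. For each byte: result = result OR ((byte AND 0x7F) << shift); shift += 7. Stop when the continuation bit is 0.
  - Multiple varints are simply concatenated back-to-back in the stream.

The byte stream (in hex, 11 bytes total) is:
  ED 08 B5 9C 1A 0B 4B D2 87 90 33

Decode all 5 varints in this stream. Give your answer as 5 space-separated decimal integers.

  byte[0]=0xED cont=1 payload=0x6D=109: acc |= 109<<0 -> acc=109 shift=7
  byte[1]=0x08 cont=0 payload=0x08=8: acc |= 8<<7 -> acc=1133 shift=14 [end]
Varint 1: bytes[0:2] = ED 08 -> value 1133 (2 byte(s))
  byte[2]=0xB5 cont=1 payload=0x35=53: acc |= 53<<0 -> acc=53 shift=7
  byte[3]=0x9C cont=1 payload=0x1C=28: acc |= 28<<7 -> acc=3637 shift=14
  byte[4]=0x1A cont=0 payload=0x1A=26: acc |= 26<<14 -> acc=429621 shift=21 [end]
Varint 2: bytes[2:5] = B5 9C 1A -> value 429621 (3 byte(s))
  byte[5]=0x0B cont=0 payload=0x0B=11: acc |= 11<<0 -> acc=11 shift=7 [end]
Varint 3: bytes[5:6] = 0B -> value 11 (1 byte(s))
  byte[6]=0x4B cont=0 payload=0x4B=75: acc |= 75<<0 -> acc=75 shift=7 [end]
Varint 4: bytes[6:7] = 4B -> value 75 (1 byte(s))
  byte[7]=0xD2 cont=1 payload=0x52=82: acc |= 82<<0 -> acc=82 shift=7
  byte[8]=0x87 cont=1 payload=0x07=7: acc |= 7<<7 -> acc=978 shift=14
  byte[9]=0x90 cont=1 payload=0x10=16: acc |= 16<<14 -> acc=263122 shift=21
  byte[10]=0x33 cont=0 payload=0x33=51: acc |= 51<<21 -> acc=107217874 shift=28 [end]
Varint 5: bytes[7:11] = D2 87 90 33 -> value 107217874 (4 byte(s))

Answer: 1133 429621 11 75 107217874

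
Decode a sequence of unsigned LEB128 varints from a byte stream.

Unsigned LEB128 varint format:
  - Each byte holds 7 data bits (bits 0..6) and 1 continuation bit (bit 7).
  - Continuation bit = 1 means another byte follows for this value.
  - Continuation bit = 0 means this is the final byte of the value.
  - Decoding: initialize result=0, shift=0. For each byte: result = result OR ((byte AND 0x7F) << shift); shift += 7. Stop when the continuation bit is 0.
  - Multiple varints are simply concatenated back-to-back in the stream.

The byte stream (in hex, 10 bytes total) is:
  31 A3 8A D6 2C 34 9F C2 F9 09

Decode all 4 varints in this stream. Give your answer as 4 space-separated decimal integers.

Answer: 49 93685027 52 20865311

Derivation:
  byte[0]=0x31 cont=0 payload=0x31=49: acc |= 49<<0 -> acc=49 shift=7 [end]
Varint 1: bytes[0:1] = 31 -> value 49 (1 byte(s))
  byte[1]=0xA3 cont=1 payload=0x23=35: acc |= 35<<0 -> acc=35 shift=7
  byte[2]=0x8A cont=1 payload=0x0A=10: acc |= 10<<7 -> acc=1315 shift=14
  byte[3]=0xD6 cont=1 payload=0x56=86: acc |= 86<<14 -> acc=1410339 shift=21
  byte[4]=0x2C cont=0 payload=0x2C=44: acc |= 44<<21 -> acc=93685027 shift=28 [end]
Varint 2: bytes[1:5] = A3 8A D6 2C -> value 93685027 (4 byte(s))
  byte[5]=0x34 cont=0 payload=0x34=52: acc |= 52<<0 -> acc=52 shift=7 [end]
Varint 3: bytes[5:6] = 34 -> value 52 (1 byte(s))
  byte[6]=0x9F cont=1 payload=0x1F=31: acc |= 31<<0 -> acc=31 shift=7
  byte[7]=0xC2 cont=1 payload=0x42=66: acc |= 66<<7 -> acc=8479 shift=14
  byte[8]=0xF9 cont=1 payload=0x79=121: acc |= 121<<14 -> acc=1990943 shift=21
  byte[9]=0x09 cont=0 payload=0x09=9: acc |= 9<<21 -> acc=20865311 shift=28 [end]
Varint 4: bytes[6:10] = 9F C2 F9 09 -> value 20865311 (4 byte(s))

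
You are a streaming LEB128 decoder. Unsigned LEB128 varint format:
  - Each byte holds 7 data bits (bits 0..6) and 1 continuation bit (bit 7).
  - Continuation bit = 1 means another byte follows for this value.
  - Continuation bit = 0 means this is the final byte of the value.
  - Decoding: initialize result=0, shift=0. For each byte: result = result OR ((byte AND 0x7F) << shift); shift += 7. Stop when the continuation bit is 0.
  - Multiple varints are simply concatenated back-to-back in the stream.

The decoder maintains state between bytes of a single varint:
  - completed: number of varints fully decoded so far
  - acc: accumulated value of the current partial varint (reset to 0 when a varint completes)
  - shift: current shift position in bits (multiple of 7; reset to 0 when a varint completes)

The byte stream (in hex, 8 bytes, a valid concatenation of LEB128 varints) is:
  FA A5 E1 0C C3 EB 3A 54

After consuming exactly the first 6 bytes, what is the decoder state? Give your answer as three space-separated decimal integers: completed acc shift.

byte[0]=0xFA cont=1 payload=0x7A: acc |= 122<<0 -> completed=0 acc=122 shift=7
byte[1]=0xA5 cont=1 payload=0x25: acc |= 37<<7 -> completed=0 acc=4858 shift=14
byte[2]=0xE1 cont=1 payload=0x61: acc |= 97<<14 -> completed=0 acc=1594106 shift=21
byte[3]=0x0C cont=0 payload=0x0C: varint #1 complete (value=26759930); reset -> completed=1 acc=0 shift=0
byte[4]=0xC3 cont=1 payload=0x43: acc |= 67<<0 -> completed=1 acc=67 shift=7
byte[5]=0xEB cont=1 payload=0x6B: acc |= 107<<7 -> completed=1 acc=13763 shift=14

Answer: 1 13763 14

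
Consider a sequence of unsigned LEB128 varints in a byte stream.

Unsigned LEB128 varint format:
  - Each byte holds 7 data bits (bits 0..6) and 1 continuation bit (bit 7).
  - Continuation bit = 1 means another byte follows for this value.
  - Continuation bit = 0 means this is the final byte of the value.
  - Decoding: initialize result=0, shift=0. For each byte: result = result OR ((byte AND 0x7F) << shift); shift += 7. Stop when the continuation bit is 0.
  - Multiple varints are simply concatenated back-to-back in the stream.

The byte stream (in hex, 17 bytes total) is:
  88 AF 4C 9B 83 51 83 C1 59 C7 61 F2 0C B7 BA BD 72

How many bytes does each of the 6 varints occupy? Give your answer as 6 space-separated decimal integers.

Answer: 3 3 3 2 2 4

Derivation:
  byte[0]=0x88 cont=1 payload=0x08=8: acc |= 8<<0 -> acc=8 shift=7
  byte[1]=0xAF cont=1 payload=0x2F=47: acc |= 47<<7 -> acc=6024 shift=14
  byte[2]=0x4C cont=0 payload=0x4C=76: acc |= 76<<14 -> acc=1251208 shift=21 [end]
Varint 1: bytes[0:3] = 88 AF 4C -> value 1251208 (3 byte(s))
  byte[3]=0x9B cont=1 payload=0x1B=27: acc |= 27<<0 -> acc=27 shift=7
  byte[4]=0x83 cont=1 payload=0x03=3: acc |= 3<<7 -> acc=411 shift=14
  byte[5]=0x51 cont=0 payload=0x51=81: acc |= 81<<14 -> acc=1327515 shift=21 [end]
Varint 2: bytes[3:6] = 9B 83 51 -> value 1327515 (3 byte(s))
  byte[6]=0x83 cont=1 payload=0x03=3: acc |= 3<<0 -> acc=3 shift=7
  byte[7]=0xC1 cont=1 payload=0x41=65: acc |= 65<<7 -> acc=8323 shift=14
  byte[8]=0x59 cont=0 payload=0x59=89: acc |= 89<<14 -> acc=1466499 shift=21 [end]
Varint 3: bytes[6:9] = 83 C1 59 -> value 1466499 (3 byte(s))
  byte[9]=0xC7 cont=1 payload=0x47=71: acc |= 71<<0 -> acc=71 shift=7
  byte[10]=0x61 cont=0 payload=0x61=97: acc |= 97<<7 -> acc=12487 shift=14 [end]
Varint 4: bytes[9:11] = C7 61 -> value 12487 (2 byte(s))
  byte[11]=0xF2 cont=1 payload=0x72=114: acc |= 114<<0 -> acc=114 shift=7
  byte[12]=0x0C cont=0 payload=0x0C=12: acc |= 12<<7 -> acc=1650 shift=14 [end]
Varint 5: bytes[11:13] = F2 0C -> value 1650 (2 byte(s))
  byte[13]=0xB7 cont=1 payload=0x37=55: acc |= 55<<0 -> acc=55 shift=7
  byte[14]=0xBA cont=1 payload=0x3A=58: acc |= 58<<7 -> acc=7479 shift=14
  byte[15]=0xBD cont=1 payload=0x3D=61: acc |= 61<<14 -> acc=1006903 shift=21
  byte[16]=0x72 cont=0 payload=0x72=114: acc |= 114<<21 -> acc=240082231 shift=28 [end]
Varint 6: bytes[13:17] = B7 BA BD 72 -> value 240082231 (4 byte(s))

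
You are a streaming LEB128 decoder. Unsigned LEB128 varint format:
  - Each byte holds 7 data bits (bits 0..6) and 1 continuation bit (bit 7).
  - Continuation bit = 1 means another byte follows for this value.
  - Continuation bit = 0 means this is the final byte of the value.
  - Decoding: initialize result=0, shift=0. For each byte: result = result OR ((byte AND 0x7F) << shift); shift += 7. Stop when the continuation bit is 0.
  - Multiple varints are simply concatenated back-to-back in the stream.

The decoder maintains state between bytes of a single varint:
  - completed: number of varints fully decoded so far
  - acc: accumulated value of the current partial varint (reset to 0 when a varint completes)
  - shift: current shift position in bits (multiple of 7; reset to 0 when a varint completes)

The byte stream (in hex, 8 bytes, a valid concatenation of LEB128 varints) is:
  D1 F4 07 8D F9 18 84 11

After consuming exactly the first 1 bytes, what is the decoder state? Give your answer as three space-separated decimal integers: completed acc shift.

Answer: 0 81 7

Derivation:
byte[0]=0xD1 cont=1 payload=0x51: acc |= 81<<0 -> completed=0 acc=81 shift=7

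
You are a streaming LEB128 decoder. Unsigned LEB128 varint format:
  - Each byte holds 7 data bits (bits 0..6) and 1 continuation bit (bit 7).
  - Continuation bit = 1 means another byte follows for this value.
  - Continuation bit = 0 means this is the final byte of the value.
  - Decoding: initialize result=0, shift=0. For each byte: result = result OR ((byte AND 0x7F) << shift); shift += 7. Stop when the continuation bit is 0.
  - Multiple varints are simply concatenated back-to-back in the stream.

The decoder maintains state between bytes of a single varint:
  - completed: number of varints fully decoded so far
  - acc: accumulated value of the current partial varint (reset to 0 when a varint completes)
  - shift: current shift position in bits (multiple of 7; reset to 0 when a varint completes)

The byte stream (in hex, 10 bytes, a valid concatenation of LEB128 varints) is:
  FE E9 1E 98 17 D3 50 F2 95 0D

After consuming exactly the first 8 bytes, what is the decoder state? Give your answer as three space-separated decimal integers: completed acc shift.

Answer: 3 114 7

Derivation:
byte[0]=0xFE cont=1 payload=0x7E: acc |= 126<<0 -> completed=0 acc=126 shift=7
byte[1]=0xE9 cont=1 payload=0x69: acc |= 105<<7 -> completed=0 acc=13566 shift=14
byte[2]=0x1E cont=0 payload=0x1E: varint #1 complete (value=505086); reset -> completed=1 acc=0 shift=0
byte[3]=0x98 cont=1 payload=0x18: acc |= 24<<0 -> completed=1 acc=24 shift=7
byte[4]=0x17 cont=0 payload=0x17: varint #2 complete (value=2968); reset -> completed=2 acc=0 shift=0
byte[5]=0xD3 cont=1 payload=0x53: acc |= 83<<0 -> completed=2 acc=83 shift=7
byte[6]=0x50 cont=0 payload=0x50: varint #3 complete (value=10323); reset -> completed=3 acc=0 shift=0
byte[7]=0xF2 cont=1 payload=0x72: acc |= 114<<0 -> completed=3 acc=114 shift=7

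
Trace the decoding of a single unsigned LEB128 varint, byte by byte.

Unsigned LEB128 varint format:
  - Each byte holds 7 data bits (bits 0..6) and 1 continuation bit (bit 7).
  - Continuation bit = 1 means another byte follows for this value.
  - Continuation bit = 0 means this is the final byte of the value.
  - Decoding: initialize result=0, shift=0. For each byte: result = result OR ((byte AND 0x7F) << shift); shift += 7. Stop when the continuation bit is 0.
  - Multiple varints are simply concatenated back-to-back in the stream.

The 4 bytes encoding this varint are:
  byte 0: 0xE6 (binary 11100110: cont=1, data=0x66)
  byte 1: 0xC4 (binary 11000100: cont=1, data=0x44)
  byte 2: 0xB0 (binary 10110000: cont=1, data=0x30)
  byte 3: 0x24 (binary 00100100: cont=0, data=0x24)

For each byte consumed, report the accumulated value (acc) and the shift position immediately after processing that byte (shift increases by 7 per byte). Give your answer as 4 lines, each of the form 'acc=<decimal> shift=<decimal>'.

byte 0=0xE6: payload=0x66=102, contrib = 102<<0 = 102; acc -> 102, shift -> 7
byte 1=0xC4: payload=0x44=68, contrib = 68<<7 = 8704; acc -> 8806, shift -> 14
byte 2=0xB0: payload=0x30=48, contrib = 48<<14 = 786432; acc -> 795238, shift -> 21
byte 3=0x24: payload=0x24=36, contrib = 36<<21 = 75497472; acc -> 76292710, shift -> 28

Answer: acc=102 shift=7
acc=8806 shift=14
acc=795238 shift=21
acc=76292710 shift=28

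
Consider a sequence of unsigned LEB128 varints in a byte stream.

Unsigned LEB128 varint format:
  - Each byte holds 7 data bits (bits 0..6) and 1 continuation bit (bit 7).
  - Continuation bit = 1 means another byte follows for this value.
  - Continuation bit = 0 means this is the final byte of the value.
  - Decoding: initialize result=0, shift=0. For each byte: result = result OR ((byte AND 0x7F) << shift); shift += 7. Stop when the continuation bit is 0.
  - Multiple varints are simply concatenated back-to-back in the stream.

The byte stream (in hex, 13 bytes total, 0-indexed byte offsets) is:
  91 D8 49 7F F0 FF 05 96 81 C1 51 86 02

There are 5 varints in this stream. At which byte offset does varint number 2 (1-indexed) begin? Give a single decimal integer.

  byte[0]=0x91 cont=1 payload=0x11=17: acc |= 17<<0 -> acc=17 shift=7
  byte[1]=0xD8 cont=1 payload=0x58=88: acc |= 88<<7 -> acc=11281 shift=14
  byte[2]=0x49 cont=0 payload=0x49=73: acc |= 73<<14 -> acc=1207313 shift=21 [end]
Varint 1: bytes[0:3] = 91 D8 49 -> value 1207313 (3 byte(s))
  byte[3]=0x7F cont=0 payload=0x7F=127: acc |= 127<<0 -> acc=127 shift=7 [end]
Varint 2: bytes[3:4] = 7F -> value 127 (1 byte(s))
  byte[4]=0xF0 cont=1 payload=0x70=112: acc |= 112<<0 -> acc=112 shift=7
  byte[5]=0xFF cont=1 payload=0x7F=127: acc |= 127<<7 -> acc=16368 shift=14
  byte[6]=0x05 cont=0 payload=0x05=5: acc |= 5<<14 -> acc=98288 shift=21 [end]
Varint 3: bytes[4:7] = F0 FF 05 -> value 98288 (3 byte(s))
  byte[7]=0x96 cont=1 payload=0x16=22: acc |= 22<<0 -> acc=22 shift=7
  byte[8]=0x81 cont=1 payload=0x01=1: acc |= 1<<7 -> acc=150 shift=14
  byte[9]=0xC1 cont=1 payload=0x41=65: acc |= 65<<14 -> acc=1065110 shift=21
  byte[10]=0x51 cont=0 payload=0x51=81: acc |= 81<<21 -> acc=170934422 shift=28 [end]
Varint 4: bytes[7:11] = 96 81 C1 51 -> value 170934422 (4 byte(s))
  byte[11]=0x86 cont=1 payload=0x06=6: acc |= 6<<0 -> acc=6 shift=7
  byte[12]=0x02 cont=0 payload=0x02=2: acc |= 2<<7 -> acc=262 shift=14 [end]
Varint 5: bytes[11:13] = 86 02 -> value 262 (2 byte(s))

Answer: 3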